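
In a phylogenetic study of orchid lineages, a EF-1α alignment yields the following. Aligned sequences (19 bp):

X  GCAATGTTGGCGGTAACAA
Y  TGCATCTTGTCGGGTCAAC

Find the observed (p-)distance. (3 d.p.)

0.526

The sequences differ at 10 of 19 positions (sites 1, 2, 3, 6, 10, 14, 15, 16, 17, 19).
p = 10/19 = 0.526315… ≈ 0.526 (to 3 d.p.).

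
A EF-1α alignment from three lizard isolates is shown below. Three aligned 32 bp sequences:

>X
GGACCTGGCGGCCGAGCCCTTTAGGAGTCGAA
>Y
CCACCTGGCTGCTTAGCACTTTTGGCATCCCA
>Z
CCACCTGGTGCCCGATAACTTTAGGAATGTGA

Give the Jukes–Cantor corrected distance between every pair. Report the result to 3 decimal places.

d(X,Y) = 0.460, d(X,Z) = 0.460, d(Y,Z) = 0.520

X–Y: 11/32 sites differ → p = 0.34375, d = −0.75 ln(1 − 0.458333) = 0.459828 ≈ 0.460.
X–Z: 11/32 sites differ → p = 0.34375, d = −0.75 ln(1 − 0.458333) = 0.459828 ≈ 0.460.
Y–Z: 12/32 sites differ → p = 0.375, d = −0.75 ln(1 − 0.5) = 0.519860 ≈ 0.520.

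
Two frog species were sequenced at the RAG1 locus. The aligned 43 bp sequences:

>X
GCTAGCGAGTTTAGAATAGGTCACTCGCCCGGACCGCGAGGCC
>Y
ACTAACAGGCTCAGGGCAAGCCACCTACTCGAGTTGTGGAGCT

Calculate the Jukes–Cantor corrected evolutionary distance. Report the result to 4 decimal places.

0.9367

The sequences differ at 23 of 43 sites, so p = 23/43 ≈ 0.534884.
d = −(3/4) ln(1 − 4p/3) = −0.75 ln(1 − 0.713179) = −0.75 ln(0.286821)
  = −0.75 × (-1.248897) = 0.936673 substitutions/site.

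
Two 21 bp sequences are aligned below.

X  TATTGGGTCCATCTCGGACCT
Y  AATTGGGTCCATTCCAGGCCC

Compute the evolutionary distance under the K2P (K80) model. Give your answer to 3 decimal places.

0.396

Of 21 sites, 5 differences are transitions and 1 are transversions, so P = 5/21 ≈ 0.238095 and Q = 1/21 ≈ 0.047619.
Under the Kimura two-parameter model, d = −½ ln(1 − 2P − Q) − ¼ ln(1 − 2Q).
1 − 2P − Q = 0.476191, giving −½ ln(0.476191) = 0.370968.
1 − 2Q = 0.904762, giving −¼ ln(0.904762) = 0.025021.
d = 0.370968 + 0.025021 = 0.395989.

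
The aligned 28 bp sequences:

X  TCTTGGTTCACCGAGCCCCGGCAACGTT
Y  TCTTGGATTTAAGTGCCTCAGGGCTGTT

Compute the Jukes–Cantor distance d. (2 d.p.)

The sequences differ at 12 of 28 sites, so p = 12/28 ≈ 0.428571.
d = −(3/4) ln(1 − 4p/3) = −0.75 ln(1 − 0.571428) = −0.75 ln(0.428572)
  = −0.75 × (-0.847297) = 0.635473 substitutions/site.

0.64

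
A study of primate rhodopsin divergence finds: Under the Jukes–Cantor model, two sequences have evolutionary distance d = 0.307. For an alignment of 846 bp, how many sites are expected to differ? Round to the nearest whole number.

213

Invert JC69: p = (3/4)(1 − e^(−4d/3)) = 0.75 × (1 − e^(-0.409333)) = 0.75 × (1 − 0.664093) = 0.251930.
Expected differing sites = pL ≈ 0.251930 × 846 = 213.13278 ≈ 213.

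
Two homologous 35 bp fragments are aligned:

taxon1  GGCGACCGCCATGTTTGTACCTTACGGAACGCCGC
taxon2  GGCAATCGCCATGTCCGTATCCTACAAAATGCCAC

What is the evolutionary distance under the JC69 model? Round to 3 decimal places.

0.360

The sequences differ at 10 of 35 sites (4, 6, 15, 16, 20, 22, 26, 27, 30, 34), so p = 10/35 ≈ 0.285714.
d = −(3/4) ln(1 − 4p/3) = −0.75 ln(1 − 0.380952) = −0.75 ln(0.619048)
  = −0.75 × (-0.479572) = 0.359679 substitutions/site.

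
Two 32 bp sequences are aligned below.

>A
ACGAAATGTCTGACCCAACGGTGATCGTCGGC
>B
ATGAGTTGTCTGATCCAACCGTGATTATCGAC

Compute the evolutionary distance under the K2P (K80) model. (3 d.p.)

0.321

Of 32 sites, 6 differences are transitions and 2 are transversions, so P = 6/32 = 0.1875 and Q = 2/32 = 0.0625.
Under the Kimura two-parameter model, d = −½ ln(1 − 2P − Q) − ¼ ln(1 − 2Q).
1 − 2P − Q = 0.5625, giving −½ ln(0.5625) = 0.287682.
1 − 2Q = 0.875, giving −¼ ln(0.875) = 0.033383.
d = 0.287682 + 0.033383 = 0.321065.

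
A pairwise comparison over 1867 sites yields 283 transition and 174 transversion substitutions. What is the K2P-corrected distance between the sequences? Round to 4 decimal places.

0.3040

P = 283/1867 ≈ 0.15158 and Q = 174/1867 ≈ 0.093198.
Under the Kimura two-parameter model, d = −½ ln(1 − 2P − Q) − ¼ ln(1 − 2Q).
1 − 2P − Q = 0.603642, giving −½ ln(0.603642) = 0.252387.
1 − 2Q = 0.813604, giving −¼ ln(0.813604) = 0.051570.
d = 0.252387 + 0.051570 = 0.303957.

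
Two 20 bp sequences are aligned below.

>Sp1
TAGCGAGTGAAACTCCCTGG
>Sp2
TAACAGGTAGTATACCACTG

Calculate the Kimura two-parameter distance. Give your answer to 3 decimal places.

1.279

Of 20 sites, 7 differences are transitions and 4 are transversions, so P = 7/20 = 0.35 and Q = 4/20 = 0.2.
Under the Kimura two-parameter model, d = −½ ln(1 − 2P − Q) − ¼ ln(1 − 2Q).
1 − 2P − Q = 0.1, giving −½ ln(0.1) = 1.151293.
1 − 2Q = 0.6, giving −¼ ln(0.6) = 0.127706.
d = 1.151293 + 0.127706 = 1.278999.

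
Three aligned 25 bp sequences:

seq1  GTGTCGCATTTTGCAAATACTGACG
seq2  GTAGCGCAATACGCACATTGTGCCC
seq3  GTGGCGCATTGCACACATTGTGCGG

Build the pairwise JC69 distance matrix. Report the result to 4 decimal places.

d(seq1,seq2) = 0.5716, d(seq1,seq3) = 0.4904, d(seq2,seq3) = 0.2892

seq1–seq2: 10/25 sites differ → p = 0.4, d = −0.75 ln(1 − 0.533333) = 0.571605 ≈ 0.5716.
seq1–seq3: 9/25 sites differ → p = 0.36, d = −0.75 ln(1 − 0.48) = 0.490445 ≈ 0.4904.
seq2–seq3: 6/25 sites differ → p = 0.24, d = −0.75 ln(1 − 0.32) = 0.289247 ≈ 0.2892.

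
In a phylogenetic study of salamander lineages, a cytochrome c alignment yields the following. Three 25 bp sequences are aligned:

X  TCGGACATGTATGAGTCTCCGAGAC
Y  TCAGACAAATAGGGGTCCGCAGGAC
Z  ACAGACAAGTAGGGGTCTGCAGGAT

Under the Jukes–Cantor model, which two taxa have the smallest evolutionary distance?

Y and Z

X–Y: 9/25 differ, p = 0.360, d = 0.490.
X–Z: 9/25 differ, p = 0.360, d = 0.490.
Y–Z: 4/25 differ, p = 0.160, d = 0.180.
The smallest distance is between Y and Z.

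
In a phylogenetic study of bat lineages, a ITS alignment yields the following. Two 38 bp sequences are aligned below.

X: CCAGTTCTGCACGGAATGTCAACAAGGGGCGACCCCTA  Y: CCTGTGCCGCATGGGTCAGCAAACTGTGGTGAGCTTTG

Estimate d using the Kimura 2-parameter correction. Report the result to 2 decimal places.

Of 38 sites, 9 differences are transitions and 9 are transversions, so P = 9/38 ≈ 0.236842 and Q = 9/38 ≈ 0.236842.
Under the Kimura two-parameter model, d = −½ ln(1 − 2P − Q) − ¼ ln(1 − 2Q).
1 − 2P − Q = 0.289474, giving −½ ln(0.289474) = 0.619845.
1 − 2Q = 0.526316, giving −¼ ln(0.526316) = 0.160463.
d = 0.619845 + 0.160463 = 0.780308.

0.78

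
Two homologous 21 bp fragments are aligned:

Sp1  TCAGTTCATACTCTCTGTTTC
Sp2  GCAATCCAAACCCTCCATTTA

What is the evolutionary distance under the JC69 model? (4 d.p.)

The sequences differ at 8 of 21 sites (1, 4, 6, 9, 12, 16, 17, 21), so p = 8/21 ≈ 0.380952.
d = −(3/4) ln(1 − 4p/3) = −0.75 ln(1 − 0.507936) = −0.75 ln(0.492064)
  = −0.75 × (-0.709146) = 0.531860 substitutions/site.

0.5319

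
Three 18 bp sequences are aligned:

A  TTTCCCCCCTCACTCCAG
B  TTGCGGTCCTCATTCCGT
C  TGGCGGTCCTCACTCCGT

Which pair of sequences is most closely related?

B and C

A–B: 7/18 differ, p = 0.389, d = 0.548.
A–C: 7/18 differ, p = 0.389, d = 0.548.
B–C: 2/18 differ, p = 0.111, d = 0.120.
The smallest distance is between B and C.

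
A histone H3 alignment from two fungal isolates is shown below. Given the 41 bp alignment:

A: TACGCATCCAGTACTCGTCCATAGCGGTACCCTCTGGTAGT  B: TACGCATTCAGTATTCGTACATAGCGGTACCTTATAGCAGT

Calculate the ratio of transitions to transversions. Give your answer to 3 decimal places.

Transitions are A↔G and C↔T; transversions are all other mismatches.
Transitions: 5. Transversions: 2.
R = 5/2 = 2.500.

2.500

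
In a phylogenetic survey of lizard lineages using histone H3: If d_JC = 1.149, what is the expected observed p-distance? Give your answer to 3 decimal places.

0.588

p = (3/4)(1 − e^(−4d/3)) = 0.75 × (1 − e^(-1.532)) = 0.75 × (1 − 0.216103) = 0.587923.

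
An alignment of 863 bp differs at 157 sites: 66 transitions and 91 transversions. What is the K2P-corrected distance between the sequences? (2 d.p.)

P = 66/863 ≈ 0.076477 and Q = 91/863 ≈ 0.105446.
Under the Kimura two-parameter model, d = −½ ln(1 − 2P − Q) − ¼ ln(1 − 2Q).
1 − 2P − Q = 0.7416, giving −½ ln(0.7416) = 0.149473.
1 − 2Q = 0.789108, giving −¼ ln(0.789108) = 0.059213.
d = 0.149473 + 0.059213 = 0.208686.

0.21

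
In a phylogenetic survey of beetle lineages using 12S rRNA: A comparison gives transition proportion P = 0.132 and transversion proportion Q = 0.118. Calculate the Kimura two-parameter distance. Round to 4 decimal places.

Under the Kimura two-parameter model, d = −½ ln(1 − 2P − Q) − ¼ ln(1 − 2Q).
1 − 2P − Q = 0.618, giving −½ ln(0.618) = 0.240633.
1 − 2Q = 0.764, giving −¼ ln(0.764) = 0.067297.
d = 0.240633 + 0.067297 = 0.307930.

0.3079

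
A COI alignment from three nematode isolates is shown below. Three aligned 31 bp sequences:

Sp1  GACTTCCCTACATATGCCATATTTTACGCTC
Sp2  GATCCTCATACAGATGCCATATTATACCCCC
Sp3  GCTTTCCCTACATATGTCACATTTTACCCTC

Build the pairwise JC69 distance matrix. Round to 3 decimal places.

Sp1–Sp2: 9/31 sites differ → p ≈ 0.290323, d = −0.75 ln(1 − 0.387097) = 0.367161 ≈ 0.367.
Sp1–Sp3: 5/31 sites differ → p ≈ 0.16129, d = −0.75 ln(1 − 0.215053) = 0.181604 ≈ 0.182.
Sp2–Sp3: 10/31 sites differ → p ≈ 0.322581, d = −0.75 ln(1 − 0.430108) = 0.421731 ≈ 0.422.

d(Sp1,Sp2) = 0.367, d(Sp1,Sp3) = 0.182, d(Sp2,Sp3) = 0.422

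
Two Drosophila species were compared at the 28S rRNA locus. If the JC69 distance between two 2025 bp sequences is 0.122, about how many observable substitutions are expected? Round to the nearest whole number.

228

Invert JC69: p = (3/4)(1 − e^(−4d/3)) = 0.75 × (1 − e^(-0.162667)) = 0.75 × (1 − 0.849874) = 0.112595.
Expected differing sites = pL ≈ 0.112595 × 2025 = 228.004875 ≈ 228.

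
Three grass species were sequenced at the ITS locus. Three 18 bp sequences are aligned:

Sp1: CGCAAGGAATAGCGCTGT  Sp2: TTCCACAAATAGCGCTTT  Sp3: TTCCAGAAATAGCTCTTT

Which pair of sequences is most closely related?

Sp2 and Sp3

Sp1–Sp2: 6/18 differ, p = 0.333, d = 0.441.
Sp1–Sp3: 6/18 differ, p = 0.333, d = 0.441.
Sp2–Sp3: 2/18 differ, p = 0.111, d = 0.120.
The smallest distance is between Sp2 and Sp3.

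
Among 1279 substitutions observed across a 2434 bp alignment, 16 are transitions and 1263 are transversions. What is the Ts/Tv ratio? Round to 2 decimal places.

R = 16/1263 = 0.012668… ≈ 0.01 (to 2 d.p.).

0.01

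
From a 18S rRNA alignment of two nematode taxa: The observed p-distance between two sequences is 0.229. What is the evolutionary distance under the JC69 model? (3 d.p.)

0.273

d = −(3/4) ln(1 − 4p/3) = −0.75 ln(1 − 0.305333) = −0.75 ln(0.694667)
  = −0.75 × (-0.364323) = 0.273242 substitutions/site.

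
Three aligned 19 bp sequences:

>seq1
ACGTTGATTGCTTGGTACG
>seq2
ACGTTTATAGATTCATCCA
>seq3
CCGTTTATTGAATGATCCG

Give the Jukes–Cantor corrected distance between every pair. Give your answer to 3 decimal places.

d(seq1,seq2) = 0.507, d(seq1,seq3) = 0.410, d(seq2,seq3) = 0.324

seq1–seq2: 7/19 sites differ → p ≈ 0.368421, d = −0.75 ln(1 − 0.491228) = 0.506816 ≈ 0.507.
seq1–seq3: 6/19 sites differ → p ≈ 0.315789, d = −0.75 ln(1 − 0.421052) = 0.409907 ≈ 0.410.
seq2–seq3: 5/19 sites differ → p ≈ 0.263158, d = −0.75 ln(1 − 0.350877) = 0.324100 ≈ 0.324.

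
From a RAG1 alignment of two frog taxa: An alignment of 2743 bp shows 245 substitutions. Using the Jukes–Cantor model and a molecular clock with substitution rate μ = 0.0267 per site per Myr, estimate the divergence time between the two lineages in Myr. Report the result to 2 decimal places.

p = 245/2743 ≈ 0.089318.
d = −(3/4) ln(1 − 4p/3) = −0.75 ln(1 − 0.119091) = −0.75 ln(0.880909)
  = −0.75 × (-0.126801) = 0.095101 substitutions/site.
Under a molecular clock d = 2μt, so t = d/(2μ) = 0.095101 / (2 × 0.0267) = 1.78 Myr.

1.78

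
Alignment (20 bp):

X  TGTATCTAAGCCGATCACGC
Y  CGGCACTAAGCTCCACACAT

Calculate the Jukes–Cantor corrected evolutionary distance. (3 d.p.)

0.824

The sequences differ at 10 of 20 sites (1, 3, 4, 5, 12, 13, 14, 15, 19, 20), so p = 10/20 = 0.5.
d = −(3/4) ln(1 − 4p/3) = −0.75 ln(1 − 0.666667) = −0.75 ln(0.333333)
  = −0.75 × (-1.098613) = 0.823960 substitutions/site.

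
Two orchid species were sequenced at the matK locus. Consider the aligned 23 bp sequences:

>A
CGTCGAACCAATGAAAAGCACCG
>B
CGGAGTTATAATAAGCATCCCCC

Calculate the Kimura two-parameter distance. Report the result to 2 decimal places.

0.91

Of 23 sites, 3 differences are transitions and 9 are transversions, so P = 3/23 ≈ 0.130435 and Q = 9/23 ≈ 0.391304.
Under the Kimura two-parameter model, d = −½ ln(1 − 2P − Q) − ¼ ln(1 − 2Q).
1 − 2P − Q = 0.347826, giving −½ ln(0.347826) = 0.528026.
1 − 2Q = 0.217392, giving −¼ ln(0.217392) = 0.381513.
d = 0.528026 + 0.381513 = 0.909539.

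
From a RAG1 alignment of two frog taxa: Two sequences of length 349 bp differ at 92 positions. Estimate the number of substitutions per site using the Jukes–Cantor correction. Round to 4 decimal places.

p = 92/349 ≈ 0.26361.
d = −(3/4) ln(1 − 4p/3) = −0.75 ln(1 − 0.35148) = −0.75 ln(0.64852)
  = −0.75 × (-0.433062) = 0.324797 substitutions/site.

0.3248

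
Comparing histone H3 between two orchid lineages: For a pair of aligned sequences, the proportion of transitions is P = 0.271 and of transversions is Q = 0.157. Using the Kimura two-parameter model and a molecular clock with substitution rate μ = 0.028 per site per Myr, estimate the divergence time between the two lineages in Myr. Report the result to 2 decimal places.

12.40

Under the Kimura two-parameter model, d = −½ ln(1 − 2P − Q) − ¼ ln(1 − 2Q).
1 − 2P − Q = 0.301, giving −½ ln(0.301) = 0.600323.
1 − 2Q = 0.686, giving −¼ ln(0.686) = 0.094219.
d = 0.600323 + 0.094219 = 0.694542.
Under a molecular clock d = 2μt, so t = d/(2μ) = 0.694542 / (2 × 0.028) = 12.40 Myr.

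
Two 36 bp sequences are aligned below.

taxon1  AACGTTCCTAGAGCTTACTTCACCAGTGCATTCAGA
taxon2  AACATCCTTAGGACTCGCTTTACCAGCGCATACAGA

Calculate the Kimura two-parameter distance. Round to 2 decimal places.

Of 36 sites, 9 differences are transitions and 1 are transversions, so P = 9/36 = 0.25 and Q = 1/36 ≈ 0.027778.
Under the Kimura two-parameter model, d = −½ ln(1 − 2P − Q) − ¼ ln(1 − 2Q).
1 − 2P − Q = 0.472222, giving −½ ln(0.472222) = 0.375153.
1 − 2Q = 0.944444, giving −¼ ln(0.944444) = 0.014290.
d = 0.375153 + 0.014290 = 0.389443.

0.39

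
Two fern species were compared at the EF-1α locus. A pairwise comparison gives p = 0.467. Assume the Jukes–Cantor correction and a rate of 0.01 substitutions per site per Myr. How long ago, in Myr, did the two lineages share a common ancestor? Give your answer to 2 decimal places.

d = −(3/4) ln(1 − 4p/3) = −0.75 ln(1 − 0.622667) = −0.75 ln(0.377333)
  = −0.75 × (-0.974627) = 0.730970 substitutions/site.
Under a molecular clock d = 2μt, so t = d/(2μ) = 0.730970 / (2 × 0.01) = 36.55 Myr.

36.55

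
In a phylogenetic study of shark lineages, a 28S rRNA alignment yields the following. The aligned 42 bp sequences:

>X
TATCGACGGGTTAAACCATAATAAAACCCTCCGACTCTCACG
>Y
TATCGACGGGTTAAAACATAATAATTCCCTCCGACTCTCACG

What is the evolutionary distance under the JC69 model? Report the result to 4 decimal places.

0.0751

The sequences differ at 3 of 42 sites (16, 25, 26), so p = 3/42 ≈ 0.071429.
d = −(3/4) ln(1 − 4p/3) = −0.75 ln(1 − 0.095239) = −0.75 ln(0.904761)
  = −0.75 × (-0.100084) = 0.075063 substitutions/site.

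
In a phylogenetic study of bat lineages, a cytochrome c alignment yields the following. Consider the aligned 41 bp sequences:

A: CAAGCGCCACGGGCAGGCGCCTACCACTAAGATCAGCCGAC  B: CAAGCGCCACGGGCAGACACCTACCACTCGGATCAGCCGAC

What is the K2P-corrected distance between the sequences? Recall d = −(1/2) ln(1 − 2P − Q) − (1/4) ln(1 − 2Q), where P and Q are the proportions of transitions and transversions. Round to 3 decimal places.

Of 41 sites, 3 differences are transitions and 1 are transversions, so P = 3/41 ≈ 0.073171 and Q = 1/41 ≈ 0.02439.
Under the Kimura two-parameter model, d = −½ ln(1 − 2P − Q) − ¼ ln(1 − 2Q).
1 − 2P − Q = 0.829268, giving −½ ln(0.829268) = 0.093606.
1 − 2Q = 0.95122, giving −¼ ln(0.95122) = 0.012502.
d = 0.093606 + 0.012502 = 0.106108.

0.106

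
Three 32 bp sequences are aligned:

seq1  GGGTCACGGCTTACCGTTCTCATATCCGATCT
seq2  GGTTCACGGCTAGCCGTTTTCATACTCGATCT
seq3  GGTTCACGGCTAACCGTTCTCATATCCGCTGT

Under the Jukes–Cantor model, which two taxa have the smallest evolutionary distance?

seq1–seq2: 6/32 differ, p = 0.188, d = 0.216.
seq1–seq3: 4/32 differ, p = 0.125, d = 0.137.
seq2–seq3: 6/32 differ, p = 0.188, d = 0.216.
The smallest distance is between seq1 and seq3.

seq1 and seq3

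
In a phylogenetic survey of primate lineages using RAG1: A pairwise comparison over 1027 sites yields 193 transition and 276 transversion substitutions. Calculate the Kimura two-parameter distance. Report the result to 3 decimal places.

0.710

P = 193/1027 ≈ 0.187926 and Q = 276/1027 ≈ 0.268744.
Under the Kimura two-parameter model, d = −½ ln(1 − 2P − Q) − ¼ ln(1 − 2Q).
1 − 2P − Q = 0.355404, giving −½ ln(0.355404) = 0.517250.
1 − 2Q = 0.462512, giving −¼ ln(0.462512) = 0.192771.
d = 0.517250 + 0.192771 = 0.710021.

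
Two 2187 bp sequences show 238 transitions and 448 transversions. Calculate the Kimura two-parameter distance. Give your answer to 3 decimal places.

P = 238/2187 ≈ 0.108825 and Q = 448/2187 ≈ 0.204847.
Under the Kimura two-parameter model, d = −½ ln(1 − 2P − Q) − ¼ ln(1 − 2Q).
1 − 2P − Q = 0.577503, giving −½ ln(0.577503) = 0.274521.
1 − 2Q = 0.590306, giving −¼ ln(0.590306) = 0.131779.
d = 0.274521 + 0.131779 = 0.406300.

0.406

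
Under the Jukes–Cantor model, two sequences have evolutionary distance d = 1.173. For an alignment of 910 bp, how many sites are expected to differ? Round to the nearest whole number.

540

Invert JC69: p = (3/4)(1 − e^(−4d/3)) = 0.75 × (1 − e^(-1.564)) = 0.75 × (1 − 0.209297) = 0.593027.
Expected differing sites = pL ≈ 0.593027 × 910 = 539.65457 ≈ 540.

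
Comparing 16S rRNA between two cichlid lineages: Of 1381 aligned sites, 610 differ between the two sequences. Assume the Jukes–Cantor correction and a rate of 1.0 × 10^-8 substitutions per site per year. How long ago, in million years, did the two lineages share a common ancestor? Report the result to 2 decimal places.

p = 610/1381 ≈ 0.441709.
d = −(3/4) ln(1 − 4p/3) = −0.75 ln(1 − 0.588945) = −0.75 ln(0.411055)
  = −0.75 × (-0.889028) = 0.666771 substitutions/site.
Under a molecular clock d = 2μt, so t = d/(2μ) = 0.666771 / (2 × 1.0 × 10^-8) = 33.34 million years.

33.34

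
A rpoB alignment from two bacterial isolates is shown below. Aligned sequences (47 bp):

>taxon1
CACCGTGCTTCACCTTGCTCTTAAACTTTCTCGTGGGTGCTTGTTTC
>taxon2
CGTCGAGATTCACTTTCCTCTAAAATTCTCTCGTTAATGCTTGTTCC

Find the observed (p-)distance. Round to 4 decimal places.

0.2766

The sequences differ at 13 of 47 positions.
p = 13/47 = 0.276595… ≈ 0.2766 (to 4 d.p.).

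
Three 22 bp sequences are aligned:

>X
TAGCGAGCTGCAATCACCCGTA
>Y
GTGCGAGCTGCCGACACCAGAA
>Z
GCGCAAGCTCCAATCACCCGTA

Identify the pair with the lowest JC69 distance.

X–Y: 7/22 differ, p = 0.318, d = 0.414.
X–Z: 4/22 differ, p = 0.182, d = 0.208.
Y–Z: 8/22 differ, p = 0.364, d = 0.497.
The smallest distance is between X and Z.

X and Z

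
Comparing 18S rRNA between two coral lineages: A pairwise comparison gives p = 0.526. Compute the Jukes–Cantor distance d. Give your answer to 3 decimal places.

d = −(3/4) ln(1 − 4p/3) = −0.75 ln(1 − 0.701333) = −0.75 ln(0.298667)
  = −0.75 × (-1.208426) = 0.906320 substitutions/site.

0.906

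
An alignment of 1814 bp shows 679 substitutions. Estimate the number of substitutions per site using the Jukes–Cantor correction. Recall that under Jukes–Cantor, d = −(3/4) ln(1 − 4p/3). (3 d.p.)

0.518

p = 679/1814 ≈ 0.374311.
d = −(3/4) ln(1 − 4p/3) = −0.75 ln(1 − 0.499081) = −0.75 ln(0.500919)
  = −0.75 × (-0.691311) = 0.518483 substitutions/site.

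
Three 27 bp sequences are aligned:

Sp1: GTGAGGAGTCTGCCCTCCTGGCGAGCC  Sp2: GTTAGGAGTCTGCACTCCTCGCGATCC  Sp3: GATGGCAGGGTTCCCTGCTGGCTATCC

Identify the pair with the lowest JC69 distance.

Sp1 and Sp2

Sp1–Sp2: 4/27 differ, p = 0.148, d = 0.165.
Sp1–Sp3: 10/27 differ, p = 0.370, d = 0.511.
Sp2–Sp3: 10/27 differ, p = 0.370, d = 0.511.
The smallest distance is between Sp1 and Sp2.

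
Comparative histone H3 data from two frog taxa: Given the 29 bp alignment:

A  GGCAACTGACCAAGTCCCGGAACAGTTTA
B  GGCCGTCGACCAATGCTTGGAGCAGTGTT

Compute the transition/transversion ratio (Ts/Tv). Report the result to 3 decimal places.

1.200

Transitions are A↔G and C↔T; transversions are all other mismatches.
Transitions: 6. Transversions: 5.
R = 6/5 = 1.200.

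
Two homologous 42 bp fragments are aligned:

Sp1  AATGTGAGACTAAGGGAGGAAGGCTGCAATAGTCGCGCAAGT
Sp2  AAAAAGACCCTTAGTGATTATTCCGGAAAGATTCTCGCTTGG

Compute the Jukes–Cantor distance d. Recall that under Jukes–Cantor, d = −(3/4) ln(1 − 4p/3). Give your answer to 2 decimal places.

The sequences differ at 20 of 42 sites, so p = 20/42 ≈ 0.47619.
d = −(3/4) ln(1 − 4p/3) = −0.75 ln(1 − 0.63492) = −0.75 ln(0.36508)
  = −0.75 × (-1.007639) = 0.755729 substitutions/site.

0.76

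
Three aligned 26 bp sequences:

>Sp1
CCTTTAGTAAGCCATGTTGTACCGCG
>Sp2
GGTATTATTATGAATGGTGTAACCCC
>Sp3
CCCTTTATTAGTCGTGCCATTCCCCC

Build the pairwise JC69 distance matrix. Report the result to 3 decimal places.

Sp1–Sp2: 13/26 sites differ → p = 0.5, d = −0.75 ln(1 − 0.666667) = 0.823960 ≈ 0.824.
Sp1–Sp3: 12/26 sites differ → p ≈ 0.461538, d = −0.75 ln(1 − 0.615384) = 0.716632 ≈ 0.717.
Sp2–Sp3: 13/26 sites differ → p = 0.5, d = −0.75 ln(1 − 0.666667) = 0.823960 ≈ 0.824.

d(Sp1,Sp2) = 0.824, d(Sp1,Sp3) = 0.717, d(Sp2,Sp3) = 0.824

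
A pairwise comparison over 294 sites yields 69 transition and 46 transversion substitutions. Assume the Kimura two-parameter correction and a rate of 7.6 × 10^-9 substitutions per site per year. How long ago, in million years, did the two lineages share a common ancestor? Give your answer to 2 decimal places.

P = 69/294 ≈ 0.234694 and Q = 46/294 ≈ 0.156463.
Under the Kimura two-parameter model, d = −½ ln(1 − 2P − Q) − ¼ ln(1 − 2Q).
1 − 2P − Q = 0.374149, giving −½ ln(0.374149) = 0.491551.
1 − 2Q = 0.687074, giving −¼ ln(0.687074) = 0.093828.
d = 0.491551 + 0.093828 = 0.585379.
Under a molecular clock d = 2μt, so t = d/(2μ) = 0.585379 / (2 × 7.6 × 10^-9) = 38.51 million years.

38.51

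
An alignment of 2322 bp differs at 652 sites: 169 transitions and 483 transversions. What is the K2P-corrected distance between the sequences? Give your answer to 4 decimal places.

P = 169/2322 ≈ 0.072782 and Q = 483/2322 ≈ 0.20801.
Under the Kimura two-parameter model, d = −½ ln(1 − 2P − Q) − ¼ ln(1 − 2Q).
1 − 2P − Q = 0.646426, giving −½ ln(0.646426) = 0.218148.
1 − 2Q = 0.58398, giving −¼ ln(0.58398) = 0.134472.
d = 0.218148 + 0.134472 = 0.352620.

0.3526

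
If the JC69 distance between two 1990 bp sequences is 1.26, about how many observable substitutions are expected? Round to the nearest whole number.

Invert JC69: p = (3/4)(1 − e^(−4d/3)) = 0.75 × (1 − e^(-1.68)) = 0.75 × (1 − 0.186374) = 0.610220.
Expected differing sites = pL ≈ 0.610220 × 1990 = 1214.3378 ≈ 1214.

1214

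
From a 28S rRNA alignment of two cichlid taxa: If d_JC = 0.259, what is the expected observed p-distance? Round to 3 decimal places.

0.219

p = (3/4)(1 − e^(−4d/3)) = 0.75 × (1 − e^(-0.345333)) = 0.75 × (1 − 0.707985) = 0.219011.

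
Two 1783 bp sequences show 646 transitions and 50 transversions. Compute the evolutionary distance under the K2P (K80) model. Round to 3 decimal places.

0.713

P = 646/1783 ≈ 0.362311 and Q = 50/1783 ≈ 0.028043.
Under the Kimura two-parameter model, d = −½ ln(1 − 2P − Q) − ¼ ln(1 − 2Q).
1 − 2P − Q = 0.247335, giving −½ ln(0.247335) = 0.698506.
1 − 2Q = 0.943914, giving −¼ ln(0.943914) = 0.014430.
d = 0.698506 + 0.014430 = 0.712936.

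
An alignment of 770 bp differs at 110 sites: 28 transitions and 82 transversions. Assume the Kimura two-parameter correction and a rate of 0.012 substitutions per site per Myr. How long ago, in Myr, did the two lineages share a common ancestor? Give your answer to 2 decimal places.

P = 28/770 ≈ 0.036364 and Q = 82/770 ≈ 0.106494.
Under the Kimura two-parameter model, d = −½ ln(1 − 2P − Q) − ¼ ln(1 − 2Q).
1 − 2P − Q = 0.820778, giving −½ ln(0.820778) = 0.098751.
1 − 2Q = 0.787012, giving −¼ ln(0.787012) = 0.059878.
d = 0.098751 + 0.059878 = 0.158629.
Under a molecular clock d = 2μt, so t = d/(2μ) = 0.158629 / (2 × 0.012) = 6.61 Myr.

6.61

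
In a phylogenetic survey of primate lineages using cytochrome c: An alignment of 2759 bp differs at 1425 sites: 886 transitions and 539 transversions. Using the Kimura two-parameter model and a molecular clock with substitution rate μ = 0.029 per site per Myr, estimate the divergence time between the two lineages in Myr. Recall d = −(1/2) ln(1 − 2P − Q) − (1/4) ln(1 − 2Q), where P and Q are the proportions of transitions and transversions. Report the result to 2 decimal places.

P = 886/2759 ≈ 0.321131 and Q = 539/2759 ≈ 0.195361.
Under the Kimura two-parameter model, d = −½ ln(1 − 2P − Q) − ¼ ln(1 − 2Q).
1 − 2P − Q = 0.162377, giving −½ ln(0.162377) = 0.908917.
1 − 2Q = 0.609278, giving −¼ ln(0.609278) = 0.123870.
d = 0.908917 + 0.123870 = 1.032787.
Under a molecular clock d = 2μt, so t = d/(2μ) = 1.032787 / (2 × 0.029) = 17.81 Myr.

17.81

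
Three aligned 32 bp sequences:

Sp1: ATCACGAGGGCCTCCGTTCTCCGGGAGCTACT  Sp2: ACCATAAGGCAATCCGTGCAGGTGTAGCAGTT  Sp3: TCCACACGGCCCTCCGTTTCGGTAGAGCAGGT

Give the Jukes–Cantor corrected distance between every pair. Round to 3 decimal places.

d(Sp1,Sp2) = 0.736, d(Sp1,Sp3) = 0.657, d(Sp2,Sp3) = 0.460

Sp1–Sp2: 15/32 sites differ → p = 0.46875, d = −0.75 ln(1 − 0.625) = 0.735622 ≈ 0.736.
Sp1–Sp3: 14/32 sites differ → p = 0.4375, d = −0.75 ln(1 − 0.583333) = 0.656601 ≈ 0.657.
Sp2–Sp3: 11/32 sites differ → p = 0.34375, d = −0.75 ln(1 − 0.458333) = 0.459828 ≈ 0.460.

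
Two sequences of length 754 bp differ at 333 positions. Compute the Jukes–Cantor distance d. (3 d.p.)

p = 333/754 ≈ 0.441645.
d = −(3/4) ln(1 − 4p/3) = −0.75 ln(1 − 0.58886) = −0.75 ln(0.41114)
  = −0.75 × (-0.888821) = 0.666616 substitutions/site.

0.667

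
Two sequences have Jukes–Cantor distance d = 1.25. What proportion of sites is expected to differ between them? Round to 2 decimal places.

0.61

p = (3/4)(1 − e^(−4d/3)) = 0.75 × (1 − e^(-1.666667)) = 0.75 × (1 − 0.188876) = 0.608343.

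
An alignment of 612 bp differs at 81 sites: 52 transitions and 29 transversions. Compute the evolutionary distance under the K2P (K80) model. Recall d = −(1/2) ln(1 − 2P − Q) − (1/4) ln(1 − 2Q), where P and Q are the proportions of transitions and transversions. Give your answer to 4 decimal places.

P = 52/612 ≈ 0.084967 and Q = 29/612 ≈ 0.047386.
Under the Kimura two-parameter model, d = −½ ln(1 − 2P − Q) − ¼ ln(1 − 2Q).
1 − 2P − Q = 0.78268, giving −½ ln(0.78268) = 0.122516.
1 − 2Q = 0.905228, giving −¼ ln(0.905228) = 0.024892.
d = 0.122516 + 0.024892 = 0.147408.

0.1474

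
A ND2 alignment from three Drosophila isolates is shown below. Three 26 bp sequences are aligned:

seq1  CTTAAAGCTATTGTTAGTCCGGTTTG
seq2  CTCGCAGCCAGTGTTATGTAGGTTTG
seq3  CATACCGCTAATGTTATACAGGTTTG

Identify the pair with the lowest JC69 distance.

seq1–seq2: 9/26 differ, p = 0.346, d = 0.464.
seq1–seq3: 7/26 differ, p = 0.269, d = 0.334.
seq2–seq3: 8/26 differ, p = 0.308, d = 0.396.
The smallest distance is between seq1 and seq3.

seq1 and seq3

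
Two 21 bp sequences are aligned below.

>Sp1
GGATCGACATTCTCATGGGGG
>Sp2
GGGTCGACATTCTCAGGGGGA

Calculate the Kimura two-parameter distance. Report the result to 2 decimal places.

Of 21 sites, 2 differences are transitions and 1 are transversions, so P = 2/21 ≈ 0.095238 and Q = 1/21 ≈ 0.047619.
Under the Kimura two-parameter model, d = −½ ln(1 − 2P − Q) − ¼ ln(1 − 2Q).
1 − 2P − Q = 0.761905, giving −½ ln(0.761905) = 0.135967.
1 − 2Q = 0.904762, giving −¼ ln(0.904762) = 0.025021.
d = 0.135967 + 0.025021 = 0.160988.

0.16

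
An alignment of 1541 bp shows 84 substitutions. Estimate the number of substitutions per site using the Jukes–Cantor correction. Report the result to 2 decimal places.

0.06

p = 84/1541 ≈ 0.05451.
d = −(3/4) ln(1 − 4p/3) = −0.75 ln(1 − 0.07268) = −0.75 ln(0.92732)
  = −0.75 × (-0.075457) = 0.056593 substitutions/site.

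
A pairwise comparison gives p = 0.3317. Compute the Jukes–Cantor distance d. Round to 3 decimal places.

d = −(3/4) ln(1 − 4p/3) = −0.75 ln(1 − 0.442267) = −0.75 ln(0.557733)
  = −0.75 × (-0.583875) = 0.437906 substitutions/site.

0.438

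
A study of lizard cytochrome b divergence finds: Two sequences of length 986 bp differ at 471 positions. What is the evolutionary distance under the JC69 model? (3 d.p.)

p = 471/986 ≈ 0.477688.
d = −(3/4) ln(1 − 4p/3) = −0.75 ln(1 − 0.636917) = −0.75 ln(0.363083)
  = −0.75 × (-1.013124) = 0.759843 substitutions/site.

0.760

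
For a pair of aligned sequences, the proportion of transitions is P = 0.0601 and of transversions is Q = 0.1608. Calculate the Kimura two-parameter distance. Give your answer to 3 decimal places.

Under the Kimura two-parameter model, d = −½ ln(1 − 2P − Q) − ¼ ln(1 − 2Q).
1 − 2P − Q = 0.719, giving −½ ln(0.719) = 0.164947.
1 − 2Q = 0.6784, giving −¼ ln(0.6784) = 0.097005.
d = 0.164947 + 0.097005 = 0.261952.

0.262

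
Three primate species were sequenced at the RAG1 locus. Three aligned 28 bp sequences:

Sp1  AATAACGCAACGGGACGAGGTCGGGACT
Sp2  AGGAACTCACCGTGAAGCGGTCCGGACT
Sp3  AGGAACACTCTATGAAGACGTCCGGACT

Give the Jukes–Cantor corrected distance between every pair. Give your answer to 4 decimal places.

Sp1–Sp2: 8/28 sites differ → p ≈ 0.285714, d = −0.75 ln(1 − 0.380952) = 0.359679 ≈ 0.3597.
Sp1–Sp3: 11/28 sites differ → p ≈ 0.392857, d = −0.75 ln(1 − 0.523809) = 0.556452 ≈ 0.5565.
Sp2–Sp3: 6/28 sites differ → p ≈ 0.214286, d = −0.75 ln(1 − 0.285715) = 0.252355 ≈ 0.2524.

d(Sp1,Sp2) = 0.3597, d(Sp1,Sp3) = 0.5565, d(Sp2,Sp3) = 0.2524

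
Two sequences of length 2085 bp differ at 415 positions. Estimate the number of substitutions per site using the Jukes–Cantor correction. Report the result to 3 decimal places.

0.231

p = 415/2085 ≈ 0.199041.
d = −(3/4) ln(1 − 4p/3) = −0.75 ln(1 − 0.265388) = −0.75 ln(0.734612)
  = −0.75 × (-0.308413) = 0.231310 substitutions/site.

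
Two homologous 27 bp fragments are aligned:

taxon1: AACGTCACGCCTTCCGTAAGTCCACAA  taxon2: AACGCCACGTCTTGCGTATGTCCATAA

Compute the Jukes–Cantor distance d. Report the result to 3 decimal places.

0.213

The sequences differ at 5 of 27 sites (5, 10, 14, 19, 25), so p = 5/27 ≈ 0.185185.
d = −(3/4) ln(1 − 4p/3) = −0.75 ln(1 − 0.246913) = −0.75 ln(0.753087)
  = −0.75 × (-0.283575) = 0.212681 substitutions/site.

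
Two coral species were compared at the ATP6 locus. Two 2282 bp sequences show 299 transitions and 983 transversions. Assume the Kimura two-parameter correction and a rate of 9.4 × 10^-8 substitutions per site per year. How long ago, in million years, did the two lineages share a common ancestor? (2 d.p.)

5.77

P = 299/2282 ≈ 0.131025 and Q = 983/2282 ≈ 0.430762.
Under the Kimura two-parameter model, d = −½ ln(1 − 2P − Q) − ¼ ln(1 − 2Q).
1 − 2P − Q = 0.307188, giving −½ ln(0.307188) = 0.590148.
1 − 2Q = 0.138476, giving −¼ ln(0.138476) = 0.494265.
d = 0.590148 + 0.494265 = 1.084413.
Under a molecular clock d = 2μt, so t = d/(2μ) = 1.084413 / (2 × 9.4 × 10^-8) = 5.77 million years.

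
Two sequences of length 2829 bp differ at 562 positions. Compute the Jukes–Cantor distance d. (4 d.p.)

0.2308

p = 562/2829 ≈ 0.198657.
d = −(3/4) ln(1 − 4p/3) = −0.75 ln(1 − 0.264876) = −0.75 ln(0.735124)
  = −0.75 × (-0.307716) = 0.230787 substitutions/site.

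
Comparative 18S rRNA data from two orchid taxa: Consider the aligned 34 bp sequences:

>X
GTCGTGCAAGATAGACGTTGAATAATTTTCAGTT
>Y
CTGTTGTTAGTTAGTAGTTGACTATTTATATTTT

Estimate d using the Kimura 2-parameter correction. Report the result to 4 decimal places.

0.6527

Of 34 sites, 1 differences are transitions and 13 are transversions, so P = 1/34 ≈ 0.029412 and Q = 13/34 ≈ 0.382353.
Under the Kimura two-parameter model, d = −½ ln(1 − 2P − Q) − ¼ ln(1 − 2Q).
1 − 2P − Q = 0.558823, giving −½ ln(0.558823) = 0.290961.
1 − 2Q = 0.235294, giving −¼ ln(0.235294) = 0.361730.
d = 0.290961 + 0.361730 = 0.652691.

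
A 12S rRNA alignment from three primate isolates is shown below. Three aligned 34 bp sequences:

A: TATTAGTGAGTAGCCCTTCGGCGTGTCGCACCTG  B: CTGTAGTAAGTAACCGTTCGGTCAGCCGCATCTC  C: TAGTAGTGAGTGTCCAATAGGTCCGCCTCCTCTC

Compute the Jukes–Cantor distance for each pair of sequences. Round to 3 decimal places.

A–B: 12/34 sites differ → p ≈ 0.352941, d = −0.75 ln(1 − 0.470588) = 0.476991 ≈ 0.477.
A–C: 14/34 sites differ → p ≈ 0.411765, d = −0.75 ln(1 − 0.54902) = 0.597249 ≈ 0.597.
B–C: 11/34 sites differ → p ≈ 0.323529, d = −0.75 ln(1 − 0.431372) = 0.423397 ≈ 0.423.

d(A,B) = 0.477, d(A,C) = 0.597, d(B,C) = 0.423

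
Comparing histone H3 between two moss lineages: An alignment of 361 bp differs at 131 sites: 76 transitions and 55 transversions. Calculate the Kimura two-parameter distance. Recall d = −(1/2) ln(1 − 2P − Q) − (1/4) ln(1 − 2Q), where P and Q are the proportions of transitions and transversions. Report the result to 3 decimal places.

P = 76/361 ≈ 0.210526 and Q = 55/361 ≈ 0.152355.
Under the Kimura two-parameter model, d = −½ ln(1 − 2P − Q) − ¼ ln(1 − 2Q).
1 − 2P − Q = 0.426593, giving −½ ln(0.426593) = 0.425962.
1 − 2Q = 0.69529, giving −¼ ln(0.69529) = 0.090857.
d = 0.425962 + 0.090857 = 0.516819.

0.517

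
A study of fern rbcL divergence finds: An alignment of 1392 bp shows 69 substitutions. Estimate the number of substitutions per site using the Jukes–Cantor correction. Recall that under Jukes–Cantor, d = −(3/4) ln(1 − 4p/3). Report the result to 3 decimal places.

p = 69/1392 ≈ 0.049569.
d = −(3/4) ln(1 − 4p/3) = −0.75 ln(1 − 0.066092) = −0.75 ln(0.933908)
  = −0.75 × (-0.068377) = 0.051283 substitutions/site.

0.051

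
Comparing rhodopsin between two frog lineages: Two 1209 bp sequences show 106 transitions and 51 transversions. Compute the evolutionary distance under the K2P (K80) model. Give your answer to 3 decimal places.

P = 106/1209 ≈ 0.087676 and Q = 51/1209 ≈ 0.042184.
Under the Kimura two-parameter model, d = −½ ln(1 − 2P − Q) − ¼ ln(1 − 2Q).
1 − 2P − Q = 0.782464, giving −½ ln(0.782464) = 0.122654.
1 − 2Q = 0.915632, giving −¼ ln(0.915632) = 0.022035.
d = 0.122654 + 0.022035 = 0.144689.

0.145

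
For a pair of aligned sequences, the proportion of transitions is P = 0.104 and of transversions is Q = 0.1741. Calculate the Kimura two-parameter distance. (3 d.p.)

0.348

Under the Kimura two-parameter model, d = −½ ln(1 − 2P − Q) − ¼ ln(1 − 2Q).
1 − 2P − Q = 0.6179, giving −½ ln(0.6179) = 0.240714.
1 − 2Q = 0.6518, giving −¼ ln(0.6518) = 0.107004.
d = 0.240714 + 0.107004 = 0.347718.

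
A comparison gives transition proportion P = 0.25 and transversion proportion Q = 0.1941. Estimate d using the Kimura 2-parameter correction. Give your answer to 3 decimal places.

Under the Kimura two-parameter model, d = −½ ln(1 − 2P − Q) − ¼ ln(1 − 2Q).
1 − 2P − Q = 0.3059, giving −½ ln(0.3059) = 0.592249.
1 − 2Q = 0.6118, giving −¼ ln(0.6118) = 0.122837.
d = 0.592249 + 0.122837 = 0.715086.

0.715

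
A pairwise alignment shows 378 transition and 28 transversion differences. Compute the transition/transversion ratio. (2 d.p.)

13.50

R = 378/28 = 13.50.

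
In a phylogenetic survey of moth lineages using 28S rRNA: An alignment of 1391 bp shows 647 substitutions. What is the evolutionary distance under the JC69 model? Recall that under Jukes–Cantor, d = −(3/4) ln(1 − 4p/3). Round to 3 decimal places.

p = 647/1391 ≈ 0.465133.
d = −(3/4) ln(1 − 4p/3) = −0.75 ln(1 − 0.620177) = −0.75 ln(0.379823)
  = −0.75 × (-0.968050) = 0.726038 substitutions/site.

0.726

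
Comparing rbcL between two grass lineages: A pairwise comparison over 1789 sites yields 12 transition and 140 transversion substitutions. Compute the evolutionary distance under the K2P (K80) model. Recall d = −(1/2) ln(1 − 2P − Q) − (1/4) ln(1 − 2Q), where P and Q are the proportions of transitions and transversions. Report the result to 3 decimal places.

P = 12/1789 ≈ 0.006708 and Q = 140/1789 ≈ 0.078256.
Under the Kimura two-parameter model, d = −½ ln(1 − 2P − Q) − ¼ ln(1 − 2Q).
1 − 2P − Q = 0.908328, giving −½ ln(0.908328) = 0.048075.
1 − 2Q = 0.843488, giving −¼ ln(0.843488) = 0.042552.
d = 0.048075 + 0.042552 = 0.090627.

0.091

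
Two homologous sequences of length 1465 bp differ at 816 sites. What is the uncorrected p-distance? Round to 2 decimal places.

0.56

p = 816/1465 = 0.556996… ≈ 0.56 (to 2 d.p.).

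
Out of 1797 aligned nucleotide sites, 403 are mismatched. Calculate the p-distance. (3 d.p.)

0.224

p = 403/1797 = 0.224262… ≈ 0.224 (to 3 d.p.).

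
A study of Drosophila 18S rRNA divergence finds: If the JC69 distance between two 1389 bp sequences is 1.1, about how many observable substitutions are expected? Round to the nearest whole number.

Invert JC69: p = (3/4)(1 − e^(−4d/3)) = 0.75 × (1 − e^(-1.466667)) = 0.75 × (1 − 0.230693) = 0.576980.
Expected differing sites = pL ≈ 0.576980 × 1389 = 801.42522 ≈ 801.

801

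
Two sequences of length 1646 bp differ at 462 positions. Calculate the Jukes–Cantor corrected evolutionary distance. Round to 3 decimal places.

0.352

p = 462/1646 ≈ 0.28068.
d = −(3/4) ln(1 − 4p/3) = −0.75 ln(1 − 0.37424) = −0.75 ln(0.62576)
  = −0.75 × (-0.468788) = 0.351591 substitutions/site.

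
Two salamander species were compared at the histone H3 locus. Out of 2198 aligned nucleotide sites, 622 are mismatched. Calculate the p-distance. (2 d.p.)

p = 622/2198 = 0.282984… ≈ 0.28 (to 2 d.p.).

0.28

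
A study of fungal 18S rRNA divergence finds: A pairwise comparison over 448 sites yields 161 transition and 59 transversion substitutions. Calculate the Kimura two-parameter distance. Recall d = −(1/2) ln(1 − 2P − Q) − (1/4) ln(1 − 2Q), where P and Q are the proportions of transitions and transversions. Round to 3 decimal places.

P = 161/448 = 0.359375 and Q = 59/448 ≈ 0.131696.
Under the Kimura two-parameter model, d = −½ ln(1 − 2P − Q) − ¼ ln(1 − 2Q).
1 − 2P − Q = 0.149554, giving −½ ln(0.149554) = 0.950049.
1 − 2Q = 0.736608, giving −¼ ln(0.736608) = 0.076425.
d = 0.950049 + 0.076425 = 1.026474.

1.026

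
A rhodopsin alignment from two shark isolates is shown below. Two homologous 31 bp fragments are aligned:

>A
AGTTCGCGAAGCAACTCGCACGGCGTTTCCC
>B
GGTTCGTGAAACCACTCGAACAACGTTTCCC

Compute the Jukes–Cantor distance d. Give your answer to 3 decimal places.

The sequences differ at 7 of 31 sites (1, 7, 11, 13, 19, 22, 23), so p = 7/31 ≈ 0.225806.
d = −(3/4) ln(1 − 4p/3) = −0.75 ln(1 − 0.301075) = −0.75 ln(0.698925)
  = −0.75 × (-0.358212) = 0.268659 substitutions/site.

0.269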